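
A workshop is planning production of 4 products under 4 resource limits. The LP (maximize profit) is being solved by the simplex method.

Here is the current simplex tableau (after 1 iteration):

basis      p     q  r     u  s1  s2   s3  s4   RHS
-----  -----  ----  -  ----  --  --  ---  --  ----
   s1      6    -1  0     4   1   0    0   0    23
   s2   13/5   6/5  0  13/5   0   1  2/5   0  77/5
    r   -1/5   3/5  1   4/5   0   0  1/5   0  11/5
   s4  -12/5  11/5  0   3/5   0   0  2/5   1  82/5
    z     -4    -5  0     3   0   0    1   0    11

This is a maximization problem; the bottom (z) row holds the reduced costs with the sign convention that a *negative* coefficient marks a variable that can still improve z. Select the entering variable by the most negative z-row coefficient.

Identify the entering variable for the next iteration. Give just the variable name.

Objective-row coefficients: p: -4, q: -5, r: 0, u: 3, s1: 0, s2: 0, s3: 1, s4: 0.
The most negative is -5 in column q, so q enters.

q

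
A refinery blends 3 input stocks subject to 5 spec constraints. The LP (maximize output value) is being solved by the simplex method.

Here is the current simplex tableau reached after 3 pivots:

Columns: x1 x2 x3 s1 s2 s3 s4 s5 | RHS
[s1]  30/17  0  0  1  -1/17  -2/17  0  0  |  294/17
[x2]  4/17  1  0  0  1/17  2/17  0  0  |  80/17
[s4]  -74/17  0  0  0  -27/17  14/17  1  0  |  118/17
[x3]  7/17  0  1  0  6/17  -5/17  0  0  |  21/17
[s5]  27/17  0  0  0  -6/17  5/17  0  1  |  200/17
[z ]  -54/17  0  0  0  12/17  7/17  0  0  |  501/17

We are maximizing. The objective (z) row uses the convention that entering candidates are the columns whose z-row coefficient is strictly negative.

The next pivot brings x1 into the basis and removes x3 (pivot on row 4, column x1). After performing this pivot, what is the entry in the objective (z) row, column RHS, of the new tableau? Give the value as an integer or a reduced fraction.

Pivot element is row 4, column x1: 7/17.
Normalize row 4: new (row 4, RHS) = (21/17)/(7/17) = 3.
z-row ← z-row − (-54/17)·(new row 4): 501/17 − (-54/17)·3 = 39.

39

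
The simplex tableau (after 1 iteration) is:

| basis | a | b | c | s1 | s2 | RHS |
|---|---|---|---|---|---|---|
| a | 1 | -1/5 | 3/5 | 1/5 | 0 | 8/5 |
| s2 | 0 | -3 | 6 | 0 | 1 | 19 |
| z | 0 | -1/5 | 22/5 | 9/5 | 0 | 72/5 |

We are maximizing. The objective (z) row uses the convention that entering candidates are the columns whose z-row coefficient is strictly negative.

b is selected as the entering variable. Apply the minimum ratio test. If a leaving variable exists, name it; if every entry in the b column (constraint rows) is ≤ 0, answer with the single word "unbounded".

b-column entries: row 1: -1/5, row 2: -3. All ≤ 0, so b can increase without bound; the LP is unbounded in this direction.

unbounded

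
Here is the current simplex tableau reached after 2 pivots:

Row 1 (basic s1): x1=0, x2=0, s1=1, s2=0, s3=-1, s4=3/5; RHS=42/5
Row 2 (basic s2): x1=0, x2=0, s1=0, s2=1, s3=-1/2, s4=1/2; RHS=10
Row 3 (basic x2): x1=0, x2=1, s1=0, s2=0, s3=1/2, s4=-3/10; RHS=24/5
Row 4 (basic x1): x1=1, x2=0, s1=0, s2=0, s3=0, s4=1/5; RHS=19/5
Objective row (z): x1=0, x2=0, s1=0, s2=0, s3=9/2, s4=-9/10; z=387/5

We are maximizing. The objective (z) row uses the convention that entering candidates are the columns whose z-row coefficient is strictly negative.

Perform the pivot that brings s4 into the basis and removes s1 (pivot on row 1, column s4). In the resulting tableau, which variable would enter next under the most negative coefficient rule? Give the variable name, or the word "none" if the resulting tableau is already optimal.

Pivot element 3/5. New z-row = old z-row − (-9/10)·(row 1/(3/5)).
Updated z-row coefficients: x1: 0, x2: 0, s1: 3/2, s2: 0, s3: 3, s4: 0.
No coefficient is strictly negative; the tableau after this pivot is optimal.

none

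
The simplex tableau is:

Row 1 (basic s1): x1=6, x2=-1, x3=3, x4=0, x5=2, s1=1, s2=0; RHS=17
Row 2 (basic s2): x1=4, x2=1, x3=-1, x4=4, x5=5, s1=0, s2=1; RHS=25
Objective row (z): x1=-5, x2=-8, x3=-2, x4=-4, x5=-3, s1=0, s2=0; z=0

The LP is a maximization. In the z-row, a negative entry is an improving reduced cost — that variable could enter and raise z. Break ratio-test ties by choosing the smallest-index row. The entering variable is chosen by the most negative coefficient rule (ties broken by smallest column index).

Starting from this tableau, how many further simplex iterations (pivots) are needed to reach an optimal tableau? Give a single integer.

pivot: x2 in, s2 out → z = 200
pivot: x3 in, s1 out → z = 410
No improving column remains; optimal.

2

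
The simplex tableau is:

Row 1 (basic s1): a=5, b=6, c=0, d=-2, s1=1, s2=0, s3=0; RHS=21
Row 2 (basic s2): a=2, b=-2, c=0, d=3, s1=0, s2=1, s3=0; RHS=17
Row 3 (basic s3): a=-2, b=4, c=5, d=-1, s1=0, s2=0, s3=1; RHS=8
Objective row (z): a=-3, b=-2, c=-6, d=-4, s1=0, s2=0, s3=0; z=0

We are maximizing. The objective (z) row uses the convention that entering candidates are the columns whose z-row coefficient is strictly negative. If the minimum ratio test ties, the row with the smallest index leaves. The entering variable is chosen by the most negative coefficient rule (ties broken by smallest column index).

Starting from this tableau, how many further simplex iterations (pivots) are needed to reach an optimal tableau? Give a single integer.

pivot: c in, s3 out → z = 48/5
pivot: a in, s1 out → z = 807/25
pivot: d in, s2 out → z = 4649/95
No improving column remains; optimal.

3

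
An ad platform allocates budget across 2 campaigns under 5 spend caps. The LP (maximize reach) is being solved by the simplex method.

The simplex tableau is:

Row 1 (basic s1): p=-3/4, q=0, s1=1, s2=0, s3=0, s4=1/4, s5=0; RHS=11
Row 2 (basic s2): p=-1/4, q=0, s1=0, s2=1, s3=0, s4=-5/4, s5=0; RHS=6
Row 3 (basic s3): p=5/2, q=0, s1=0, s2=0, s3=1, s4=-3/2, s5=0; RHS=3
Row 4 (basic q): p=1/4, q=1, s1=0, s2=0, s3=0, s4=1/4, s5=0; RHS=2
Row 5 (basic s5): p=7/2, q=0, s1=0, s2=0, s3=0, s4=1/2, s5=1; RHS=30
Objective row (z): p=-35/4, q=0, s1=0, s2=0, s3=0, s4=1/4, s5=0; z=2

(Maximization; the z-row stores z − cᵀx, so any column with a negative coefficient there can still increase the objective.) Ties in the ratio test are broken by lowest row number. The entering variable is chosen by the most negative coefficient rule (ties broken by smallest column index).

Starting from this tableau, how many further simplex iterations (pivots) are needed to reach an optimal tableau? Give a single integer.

pivot: p in, s3 out → z = 25/2
pivot: s4 in, q out → z = 135/4
No improving column remains; optimal.

2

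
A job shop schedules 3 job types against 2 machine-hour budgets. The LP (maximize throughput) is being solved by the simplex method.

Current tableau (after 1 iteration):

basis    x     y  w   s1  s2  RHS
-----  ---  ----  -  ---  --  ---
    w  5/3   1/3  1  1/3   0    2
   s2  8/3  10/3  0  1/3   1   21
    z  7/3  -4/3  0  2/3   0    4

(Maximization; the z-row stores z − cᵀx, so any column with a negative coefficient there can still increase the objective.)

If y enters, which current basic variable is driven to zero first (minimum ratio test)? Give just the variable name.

Ratios: row 1 (w): 2/(1/3) = 6; row 2 (s2): 21/(10/3) = 63/10.
Minimum ratio 6 is in the w row, so w leaves.

w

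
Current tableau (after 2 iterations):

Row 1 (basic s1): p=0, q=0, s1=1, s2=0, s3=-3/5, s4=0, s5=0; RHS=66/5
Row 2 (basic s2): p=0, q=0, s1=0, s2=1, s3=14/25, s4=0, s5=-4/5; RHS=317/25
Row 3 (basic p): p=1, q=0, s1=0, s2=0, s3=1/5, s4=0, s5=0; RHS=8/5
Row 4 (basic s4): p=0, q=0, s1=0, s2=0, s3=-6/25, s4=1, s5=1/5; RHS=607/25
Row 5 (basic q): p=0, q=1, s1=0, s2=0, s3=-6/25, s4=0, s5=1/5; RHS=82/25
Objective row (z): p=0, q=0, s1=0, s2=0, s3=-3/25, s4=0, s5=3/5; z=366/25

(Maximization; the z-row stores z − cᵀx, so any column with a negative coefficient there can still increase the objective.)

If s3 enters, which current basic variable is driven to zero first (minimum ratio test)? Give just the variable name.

Ratios: row 1 (s1): entry -3/5 ≤ 0, skip; row 2 (s2): (317/25)/(14/25) = 317/14; row 3 (p): (8/5)/(1/5) = 8; row 4 (s4): entry -6/25 ≤ 0, skip; row 5 (q): entry -6/25 ≤ 0, skip.
Minimum ratio 8 is in the p row, so p leaves.

p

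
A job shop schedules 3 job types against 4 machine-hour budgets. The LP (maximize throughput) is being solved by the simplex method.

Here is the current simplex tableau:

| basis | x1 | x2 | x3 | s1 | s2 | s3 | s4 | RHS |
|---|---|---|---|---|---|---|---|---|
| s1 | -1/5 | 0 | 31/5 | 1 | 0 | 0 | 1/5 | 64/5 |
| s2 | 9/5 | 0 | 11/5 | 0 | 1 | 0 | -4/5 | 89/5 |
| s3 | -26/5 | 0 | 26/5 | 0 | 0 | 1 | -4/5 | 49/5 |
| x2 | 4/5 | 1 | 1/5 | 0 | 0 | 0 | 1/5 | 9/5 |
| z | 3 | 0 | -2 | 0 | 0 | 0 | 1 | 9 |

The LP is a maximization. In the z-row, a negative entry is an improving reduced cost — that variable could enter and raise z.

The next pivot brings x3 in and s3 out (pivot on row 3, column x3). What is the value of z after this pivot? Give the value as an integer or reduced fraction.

Minimum ratio for x3: (49/5)/(26/5) = 49/26.
z changes by −(z-row coeff of x3)·ratio = −(-2)·(49/26) = 49/13.
New z = 9 + (49/13) = 166/13.

166/13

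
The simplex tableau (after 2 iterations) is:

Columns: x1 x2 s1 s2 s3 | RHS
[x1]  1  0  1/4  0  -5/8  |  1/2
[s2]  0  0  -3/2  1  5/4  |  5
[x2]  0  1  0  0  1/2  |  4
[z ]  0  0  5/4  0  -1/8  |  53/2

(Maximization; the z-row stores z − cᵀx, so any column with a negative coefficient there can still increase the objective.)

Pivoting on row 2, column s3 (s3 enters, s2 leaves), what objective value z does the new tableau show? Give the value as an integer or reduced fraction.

27

Minimum ratio for s3: 5/(5/4) = 4.
z changes by −(z-row coeff of s3)·ratio = −(-1/8)·4 = 1/2.
New z = 53/2 + (1/2) = 27.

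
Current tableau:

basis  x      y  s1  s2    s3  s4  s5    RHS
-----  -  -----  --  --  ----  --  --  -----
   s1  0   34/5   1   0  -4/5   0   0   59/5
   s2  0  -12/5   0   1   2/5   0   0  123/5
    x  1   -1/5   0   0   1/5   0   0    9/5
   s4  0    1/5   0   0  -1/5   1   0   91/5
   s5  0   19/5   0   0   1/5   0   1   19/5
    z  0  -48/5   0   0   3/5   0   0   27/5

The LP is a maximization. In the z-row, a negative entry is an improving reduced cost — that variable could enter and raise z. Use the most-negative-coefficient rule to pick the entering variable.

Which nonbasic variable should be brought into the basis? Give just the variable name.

Objective-row coefficients: x: 0, y: -48/5, s1: 0, s2: 0, s3: 3/5, s4: 0, s5: 0.
The most negative is -48/5 in column y, so y enters.

y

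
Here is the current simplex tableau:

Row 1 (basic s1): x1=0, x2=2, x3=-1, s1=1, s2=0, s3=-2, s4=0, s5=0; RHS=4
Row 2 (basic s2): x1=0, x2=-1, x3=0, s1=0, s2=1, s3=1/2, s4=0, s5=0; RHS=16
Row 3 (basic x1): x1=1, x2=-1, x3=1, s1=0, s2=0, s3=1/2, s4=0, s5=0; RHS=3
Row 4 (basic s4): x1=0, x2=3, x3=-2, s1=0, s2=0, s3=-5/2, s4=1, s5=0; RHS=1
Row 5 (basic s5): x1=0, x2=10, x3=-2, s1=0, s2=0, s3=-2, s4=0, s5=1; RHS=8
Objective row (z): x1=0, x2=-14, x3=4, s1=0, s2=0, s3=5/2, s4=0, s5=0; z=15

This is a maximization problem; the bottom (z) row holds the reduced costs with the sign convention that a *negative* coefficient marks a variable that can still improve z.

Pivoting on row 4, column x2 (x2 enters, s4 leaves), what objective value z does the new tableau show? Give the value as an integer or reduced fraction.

59/3

Minimum ratio for x2: 1/3 = 1/3.
z changes by −(z-row coeff of x2)·ratio = −(-14)·(1/3) = 14/3.
New z = 15 + (14/3) = 59/3.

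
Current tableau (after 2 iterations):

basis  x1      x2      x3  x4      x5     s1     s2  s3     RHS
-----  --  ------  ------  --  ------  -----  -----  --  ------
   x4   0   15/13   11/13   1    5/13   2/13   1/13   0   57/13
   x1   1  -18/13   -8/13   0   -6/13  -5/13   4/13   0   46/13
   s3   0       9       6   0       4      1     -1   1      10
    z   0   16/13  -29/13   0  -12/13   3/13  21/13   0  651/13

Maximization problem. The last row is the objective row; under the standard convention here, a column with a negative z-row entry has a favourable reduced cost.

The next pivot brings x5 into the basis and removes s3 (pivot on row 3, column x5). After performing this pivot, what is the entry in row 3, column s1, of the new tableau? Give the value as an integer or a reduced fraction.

Pivot element is row 3, column x5: 4.
Normalize row 3: new (row 3, s1) = 1/4 = 1/4.
Row 3 is the pivot row, so the entry is 1/4.

1/4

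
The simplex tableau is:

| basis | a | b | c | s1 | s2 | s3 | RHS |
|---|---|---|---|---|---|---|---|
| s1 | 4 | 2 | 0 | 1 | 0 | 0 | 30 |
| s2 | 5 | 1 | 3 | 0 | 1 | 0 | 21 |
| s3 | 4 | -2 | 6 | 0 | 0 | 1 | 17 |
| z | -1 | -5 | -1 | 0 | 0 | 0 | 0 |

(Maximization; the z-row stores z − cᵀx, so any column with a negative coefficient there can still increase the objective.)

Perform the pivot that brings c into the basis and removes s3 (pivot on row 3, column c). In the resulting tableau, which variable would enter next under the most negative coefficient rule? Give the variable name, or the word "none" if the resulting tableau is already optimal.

b

Pivot element 6. New z-row = old z-row − (-1)·(row 3/6).
Updated z-row coefficients: a: -1/3, b: -16/3, c: 0, s1: 0, s2: 0, s3: 1/6.
The most negative is -16/3 in column b, so b would enter next.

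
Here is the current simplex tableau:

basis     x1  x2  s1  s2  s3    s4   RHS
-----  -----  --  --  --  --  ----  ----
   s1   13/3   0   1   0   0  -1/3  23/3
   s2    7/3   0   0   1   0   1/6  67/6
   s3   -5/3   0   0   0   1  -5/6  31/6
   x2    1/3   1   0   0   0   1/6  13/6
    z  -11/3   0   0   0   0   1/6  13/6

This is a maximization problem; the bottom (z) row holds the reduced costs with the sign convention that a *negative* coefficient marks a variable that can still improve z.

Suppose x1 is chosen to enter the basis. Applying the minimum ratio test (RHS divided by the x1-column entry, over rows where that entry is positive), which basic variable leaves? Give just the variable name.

s1

Ratios: row 1 (s1): (23/3)/(13/3) = 23/13; row 2 (s2): (67/6)/(7/3) = 67/14; row 3 (s3): entry -5/3 ≤ 0, skip; row 4 (x2): (13/6)/(1/3) = 13/2.
Minimum ratio 23/13 is in the s1 row, so s1 leaves.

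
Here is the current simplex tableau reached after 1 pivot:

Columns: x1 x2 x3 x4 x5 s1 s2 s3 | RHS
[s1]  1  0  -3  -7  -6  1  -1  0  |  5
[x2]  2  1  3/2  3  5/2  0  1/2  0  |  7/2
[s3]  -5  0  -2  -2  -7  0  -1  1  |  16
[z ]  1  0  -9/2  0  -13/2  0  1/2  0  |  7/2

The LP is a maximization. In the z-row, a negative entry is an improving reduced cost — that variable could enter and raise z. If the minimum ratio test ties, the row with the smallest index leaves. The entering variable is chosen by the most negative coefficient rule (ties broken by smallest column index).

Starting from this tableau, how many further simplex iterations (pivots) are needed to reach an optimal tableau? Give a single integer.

2

pivot: x5 in, x2 out → z = 63/5
pivot: x3 in, x5 out → z = 14
No improving column remains; optimal.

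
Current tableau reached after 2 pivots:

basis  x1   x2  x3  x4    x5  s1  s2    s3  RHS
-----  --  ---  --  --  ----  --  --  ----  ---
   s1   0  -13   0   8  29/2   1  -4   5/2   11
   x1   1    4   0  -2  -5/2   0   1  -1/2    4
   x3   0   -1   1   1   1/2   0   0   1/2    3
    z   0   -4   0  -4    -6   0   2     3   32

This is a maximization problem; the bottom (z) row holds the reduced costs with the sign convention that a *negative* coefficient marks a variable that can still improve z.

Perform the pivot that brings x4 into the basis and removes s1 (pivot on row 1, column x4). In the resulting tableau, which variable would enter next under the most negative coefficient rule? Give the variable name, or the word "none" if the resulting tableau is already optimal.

x2

Pivot element 8. New z-row = old z-row − (-4)·(row 1/8).
Updated z-row coefficients: x1: 0, x2: -21/2, x3: 0, x4: 0, x5: 5/4, s1: 1/2, s2: 0, s3: 17/4.
The most negative is -21/2 in column x2, so x2 would enter next.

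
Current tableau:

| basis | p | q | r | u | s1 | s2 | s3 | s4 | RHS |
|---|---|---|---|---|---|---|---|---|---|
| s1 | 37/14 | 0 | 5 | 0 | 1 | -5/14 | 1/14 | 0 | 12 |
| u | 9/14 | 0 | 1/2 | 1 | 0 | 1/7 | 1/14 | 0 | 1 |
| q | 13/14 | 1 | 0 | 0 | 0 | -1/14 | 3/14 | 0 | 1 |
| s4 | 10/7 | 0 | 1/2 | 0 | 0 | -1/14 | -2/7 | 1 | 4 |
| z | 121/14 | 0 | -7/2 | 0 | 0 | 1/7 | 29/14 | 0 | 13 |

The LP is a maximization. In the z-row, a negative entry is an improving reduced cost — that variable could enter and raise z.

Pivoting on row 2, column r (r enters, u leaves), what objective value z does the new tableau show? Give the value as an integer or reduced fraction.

Minimum ratio for r: 1/(1/2) = 2.
z changes by −(z-row coeff of r)·ratio = −(-7/2)·2 = 7.
New z = 13 + 7 = 20.

20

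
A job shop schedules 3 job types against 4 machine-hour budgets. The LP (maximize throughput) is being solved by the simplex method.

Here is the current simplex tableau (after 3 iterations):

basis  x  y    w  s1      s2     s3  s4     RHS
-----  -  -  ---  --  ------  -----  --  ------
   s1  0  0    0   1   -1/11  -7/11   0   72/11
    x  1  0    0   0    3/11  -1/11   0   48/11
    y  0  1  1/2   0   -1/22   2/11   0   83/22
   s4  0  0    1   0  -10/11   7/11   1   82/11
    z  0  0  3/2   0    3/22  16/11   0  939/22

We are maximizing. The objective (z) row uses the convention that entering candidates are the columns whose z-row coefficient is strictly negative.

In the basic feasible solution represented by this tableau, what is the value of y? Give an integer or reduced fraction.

y is basic (row 3); its value is the RHS of that row: 83/22.

83/22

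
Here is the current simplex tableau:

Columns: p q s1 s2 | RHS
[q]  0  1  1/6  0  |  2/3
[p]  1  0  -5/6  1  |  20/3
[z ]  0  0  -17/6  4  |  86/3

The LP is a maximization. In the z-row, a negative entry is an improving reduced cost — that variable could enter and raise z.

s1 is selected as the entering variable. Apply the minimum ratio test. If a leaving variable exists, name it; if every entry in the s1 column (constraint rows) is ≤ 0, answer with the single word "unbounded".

Ratios: row 1 (q): (2/3)/(1/6) = 4; row 2 (p): entry -5/6 ≤ 0, skip.
Minimum ratio is in the q row, so q leaves.

q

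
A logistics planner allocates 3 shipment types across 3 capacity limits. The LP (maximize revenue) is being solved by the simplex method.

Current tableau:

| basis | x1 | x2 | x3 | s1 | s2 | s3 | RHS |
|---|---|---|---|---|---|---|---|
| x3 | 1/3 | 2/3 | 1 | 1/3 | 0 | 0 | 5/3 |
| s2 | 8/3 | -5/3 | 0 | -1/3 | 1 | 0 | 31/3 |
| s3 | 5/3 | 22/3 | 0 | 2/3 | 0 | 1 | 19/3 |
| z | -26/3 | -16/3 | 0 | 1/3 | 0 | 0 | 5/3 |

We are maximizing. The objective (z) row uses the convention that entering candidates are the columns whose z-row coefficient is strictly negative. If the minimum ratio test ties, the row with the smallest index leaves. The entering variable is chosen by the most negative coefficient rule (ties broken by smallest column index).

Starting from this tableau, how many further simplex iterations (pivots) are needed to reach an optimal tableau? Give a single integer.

1

pivot: x1 in, s3 out → z = 173/5
No improving column remains; optimal.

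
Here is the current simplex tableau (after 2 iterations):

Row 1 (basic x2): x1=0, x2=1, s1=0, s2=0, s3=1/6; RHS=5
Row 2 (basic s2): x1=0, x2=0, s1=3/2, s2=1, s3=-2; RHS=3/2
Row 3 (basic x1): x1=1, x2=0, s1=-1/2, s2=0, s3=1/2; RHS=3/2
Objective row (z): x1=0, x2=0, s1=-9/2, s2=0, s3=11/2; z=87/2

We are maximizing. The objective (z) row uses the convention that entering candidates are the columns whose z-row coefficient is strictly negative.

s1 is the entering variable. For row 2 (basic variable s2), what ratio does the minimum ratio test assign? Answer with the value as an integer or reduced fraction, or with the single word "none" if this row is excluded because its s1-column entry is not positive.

Ratio = RHS / (s1 entry) = (3/2) / (3/2) = 1.

1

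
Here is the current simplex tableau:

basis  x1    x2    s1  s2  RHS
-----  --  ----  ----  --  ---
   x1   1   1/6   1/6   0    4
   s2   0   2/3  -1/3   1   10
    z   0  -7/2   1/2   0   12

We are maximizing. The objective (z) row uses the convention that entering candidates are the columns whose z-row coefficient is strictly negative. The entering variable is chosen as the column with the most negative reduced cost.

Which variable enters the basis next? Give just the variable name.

Objective-row coefficients: x1: 0, x2: -7/2, s1: 1/2, s2: 0.
The most negative is -7/2 in column x2, so x2 enters.

x2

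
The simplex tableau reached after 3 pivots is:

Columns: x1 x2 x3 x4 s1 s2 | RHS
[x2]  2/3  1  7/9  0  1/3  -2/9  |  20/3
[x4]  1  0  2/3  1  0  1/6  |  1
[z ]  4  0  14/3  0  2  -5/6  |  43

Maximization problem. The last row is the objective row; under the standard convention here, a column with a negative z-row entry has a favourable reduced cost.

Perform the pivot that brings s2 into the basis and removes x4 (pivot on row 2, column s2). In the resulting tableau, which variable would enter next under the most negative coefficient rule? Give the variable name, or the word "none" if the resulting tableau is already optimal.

Pivot element 1/6. New z-row = old z-row − (-5/6)·(row 2/(1/6)).
Updated z-row coefficients: x1: 9, x2: 0, x3: 8, x4: 5, s1: 2, s2: 0.
No coefficient is strictly negative; the tableau after this pivot is optimal.

none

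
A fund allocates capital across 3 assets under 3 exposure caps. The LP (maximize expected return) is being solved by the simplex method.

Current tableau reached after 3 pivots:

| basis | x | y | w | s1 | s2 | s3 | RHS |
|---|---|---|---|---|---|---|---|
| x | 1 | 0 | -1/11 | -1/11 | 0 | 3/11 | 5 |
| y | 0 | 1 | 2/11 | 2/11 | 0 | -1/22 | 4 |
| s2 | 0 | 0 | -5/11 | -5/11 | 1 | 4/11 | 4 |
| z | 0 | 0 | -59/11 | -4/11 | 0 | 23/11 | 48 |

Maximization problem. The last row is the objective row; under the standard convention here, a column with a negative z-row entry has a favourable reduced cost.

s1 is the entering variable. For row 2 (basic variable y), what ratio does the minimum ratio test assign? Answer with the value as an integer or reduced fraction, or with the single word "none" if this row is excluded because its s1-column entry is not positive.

22

Ratio = RHS / (s1 entry) = 4 / (2/11) = 22.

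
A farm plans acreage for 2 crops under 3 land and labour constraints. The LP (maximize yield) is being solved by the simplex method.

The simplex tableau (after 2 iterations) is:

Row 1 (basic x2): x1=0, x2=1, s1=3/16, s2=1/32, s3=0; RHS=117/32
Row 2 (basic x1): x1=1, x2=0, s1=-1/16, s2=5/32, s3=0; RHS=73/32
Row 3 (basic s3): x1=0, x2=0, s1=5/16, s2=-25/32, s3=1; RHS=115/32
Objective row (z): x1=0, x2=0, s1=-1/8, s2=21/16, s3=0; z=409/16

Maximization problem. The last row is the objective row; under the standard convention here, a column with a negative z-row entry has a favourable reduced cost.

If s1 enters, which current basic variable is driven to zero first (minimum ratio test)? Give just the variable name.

s3

Ratios: row 1 (x2): (117/32)/(3/16) = 39/2; row 2 (x1): entry -1/16 ≤ 0, skip; row 3 (s3): (115/32)/(5/16) = 23/2.
Minimum ratio 23/2 is in the s3 row, so s3 leaves.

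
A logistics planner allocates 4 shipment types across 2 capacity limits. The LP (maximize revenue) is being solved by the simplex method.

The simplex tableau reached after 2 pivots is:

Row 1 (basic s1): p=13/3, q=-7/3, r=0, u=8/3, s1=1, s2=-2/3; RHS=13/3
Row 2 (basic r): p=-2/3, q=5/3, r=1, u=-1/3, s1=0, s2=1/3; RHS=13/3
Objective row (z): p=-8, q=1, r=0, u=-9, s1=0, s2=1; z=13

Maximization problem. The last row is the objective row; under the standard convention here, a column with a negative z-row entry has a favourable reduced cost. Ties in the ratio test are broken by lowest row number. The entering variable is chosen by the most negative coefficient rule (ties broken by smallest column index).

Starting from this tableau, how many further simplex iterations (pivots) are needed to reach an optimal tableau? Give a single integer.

2

pivot: u in, s1 out → z = 221/8
pivot: q in, r out → z = 52
No improving column remains; optimal.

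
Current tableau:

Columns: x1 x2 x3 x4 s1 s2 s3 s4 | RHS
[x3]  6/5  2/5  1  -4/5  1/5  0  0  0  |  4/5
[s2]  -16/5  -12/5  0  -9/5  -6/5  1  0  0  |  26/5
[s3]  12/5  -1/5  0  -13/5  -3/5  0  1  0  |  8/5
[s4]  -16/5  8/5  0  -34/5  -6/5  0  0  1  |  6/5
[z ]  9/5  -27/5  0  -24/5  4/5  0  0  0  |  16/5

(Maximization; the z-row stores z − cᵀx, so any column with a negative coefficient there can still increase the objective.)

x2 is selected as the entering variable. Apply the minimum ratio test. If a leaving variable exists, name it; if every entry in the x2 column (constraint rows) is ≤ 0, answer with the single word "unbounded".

Ratios: row 1 (x3): (4/5)/(2/5) = 2; row 2 (s2): entry -12/5 ≤ 0, skip; row 3 (s3): entry -1/5 ≤ 0, skip; row 4 (s4): (6/5)/(8/5) = 3/4.
Minimum ratio is in the s4 row, so s4 leaves.

s4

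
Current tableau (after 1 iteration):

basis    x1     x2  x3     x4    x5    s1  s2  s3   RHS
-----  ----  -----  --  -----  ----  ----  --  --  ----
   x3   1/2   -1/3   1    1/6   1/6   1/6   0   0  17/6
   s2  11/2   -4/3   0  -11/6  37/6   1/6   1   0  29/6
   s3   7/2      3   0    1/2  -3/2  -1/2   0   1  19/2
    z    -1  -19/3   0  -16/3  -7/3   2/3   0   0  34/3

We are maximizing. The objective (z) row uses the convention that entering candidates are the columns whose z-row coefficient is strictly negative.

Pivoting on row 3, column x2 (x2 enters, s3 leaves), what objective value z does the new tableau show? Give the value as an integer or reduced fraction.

565/18

Minimum ratio for x2: (19/2)/3 = 19/6.
z changes by −(z-row coeff of x2)·ratio = −(-19/3)·(19/6) = 361/18.
New z = 34/3 + (361/18) = 565/18.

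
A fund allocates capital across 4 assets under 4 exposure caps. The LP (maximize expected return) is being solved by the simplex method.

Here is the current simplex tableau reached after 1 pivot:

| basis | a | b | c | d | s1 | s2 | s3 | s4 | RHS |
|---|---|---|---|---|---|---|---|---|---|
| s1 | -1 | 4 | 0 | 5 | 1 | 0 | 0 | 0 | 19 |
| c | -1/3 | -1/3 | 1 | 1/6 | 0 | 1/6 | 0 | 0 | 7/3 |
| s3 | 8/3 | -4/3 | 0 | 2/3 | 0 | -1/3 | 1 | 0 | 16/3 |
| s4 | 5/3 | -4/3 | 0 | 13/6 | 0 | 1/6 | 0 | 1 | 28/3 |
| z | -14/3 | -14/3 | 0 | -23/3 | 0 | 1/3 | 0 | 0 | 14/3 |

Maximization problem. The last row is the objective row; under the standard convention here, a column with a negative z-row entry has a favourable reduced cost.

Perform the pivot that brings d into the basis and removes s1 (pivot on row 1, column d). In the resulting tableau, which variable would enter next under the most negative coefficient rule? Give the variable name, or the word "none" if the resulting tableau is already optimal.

a

Pivot element 5. New z-row = old z-row − (-23/3)·(row 1/5).
Updated z-row coefficients: a: -31/5, b: 22/15, c: 0, d: 0, s1: 23/15, s2: 1/3, s3: 0, s4: 0.
The most negative is -31/5 in column a, so a would enter next.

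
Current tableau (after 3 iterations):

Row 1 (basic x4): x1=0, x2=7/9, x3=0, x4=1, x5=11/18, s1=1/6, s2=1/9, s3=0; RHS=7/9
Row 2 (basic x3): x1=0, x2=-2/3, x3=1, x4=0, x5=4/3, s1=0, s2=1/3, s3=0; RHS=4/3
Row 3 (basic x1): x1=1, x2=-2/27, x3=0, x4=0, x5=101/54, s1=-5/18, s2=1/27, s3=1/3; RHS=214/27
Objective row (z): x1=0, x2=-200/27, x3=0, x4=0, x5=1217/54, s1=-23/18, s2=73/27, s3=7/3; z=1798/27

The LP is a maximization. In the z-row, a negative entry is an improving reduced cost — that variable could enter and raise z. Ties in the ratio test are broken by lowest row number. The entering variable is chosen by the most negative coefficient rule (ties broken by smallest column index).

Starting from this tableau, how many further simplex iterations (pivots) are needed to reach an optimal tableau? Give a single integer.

1

pivot: x2 in, x4 out → z = 74
No improving column remains; optimal.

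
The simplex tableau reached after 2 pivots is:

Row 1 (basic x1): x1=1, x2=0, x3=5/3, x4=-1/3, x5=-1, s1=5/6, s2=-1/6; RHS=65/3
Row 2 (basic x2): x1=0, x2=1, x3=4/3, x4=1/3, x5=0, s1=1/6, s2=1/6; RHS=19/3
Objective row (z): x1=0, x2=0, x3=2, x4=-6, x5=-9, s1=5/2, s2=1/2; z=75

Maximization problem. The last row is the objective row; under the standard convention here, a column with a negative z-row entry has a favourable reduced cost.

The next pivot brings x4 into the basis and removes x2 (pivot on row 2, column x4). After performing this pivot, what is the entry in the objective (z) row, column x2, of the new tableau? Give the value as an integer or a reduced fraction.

Pivot element is row 2, column x4: 1/3.
Normalize row 2: new (row 2, x2) = 1/(1/3) = 3.
z-row ← z-row − (-6)·(new row 2): 0 − (-6)·3 = 18.

18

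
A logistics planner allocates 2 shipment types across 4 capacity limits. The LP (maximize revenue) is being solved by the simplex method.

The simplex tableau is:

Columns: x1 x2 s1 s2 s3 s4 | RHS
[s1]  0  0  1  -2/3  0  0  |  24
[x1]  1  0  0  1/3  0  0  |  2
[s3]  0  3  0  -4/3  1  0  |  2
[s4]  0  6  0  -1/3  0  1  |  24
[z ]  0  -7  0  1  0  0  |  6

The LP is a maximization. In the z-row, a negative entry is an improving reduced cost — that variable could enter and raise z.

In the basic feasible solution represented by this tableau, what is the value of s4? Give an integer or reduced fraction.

24

s4 is basic (row 4); its value is the RHS of that row: 24.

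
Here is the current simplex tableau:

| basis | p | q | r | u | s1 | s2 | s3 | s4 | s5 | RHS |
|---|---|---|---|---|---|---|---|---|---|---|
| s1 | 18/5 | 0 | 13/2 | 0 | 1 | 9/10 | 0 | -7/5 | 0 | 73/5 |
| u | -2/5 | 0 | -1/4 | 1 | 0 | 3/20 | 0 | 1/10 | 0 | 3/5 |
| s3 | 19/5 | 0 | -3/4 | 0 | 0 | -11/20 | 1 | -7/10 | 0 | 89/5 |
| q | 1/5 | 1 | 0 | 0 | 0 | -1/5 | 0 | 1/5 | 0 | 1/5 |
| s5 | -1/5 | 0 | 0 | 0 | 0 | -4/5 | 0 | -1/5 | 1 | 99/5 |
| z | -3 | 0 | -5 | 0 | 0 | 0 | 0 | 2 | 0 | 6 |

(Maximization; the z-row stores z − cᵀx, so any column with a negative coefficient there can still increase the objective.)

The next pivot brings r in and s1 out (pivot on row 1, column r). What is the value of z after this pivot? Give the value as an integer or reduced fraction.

224/13

Minimum ratio for r: (73/5)/(13/2) = 146/65.
z changes by −(z-row coeff of r)·ratio = −(-5)·(146/65) = 146/13.
New z = 6 + (146/13) = 224/13.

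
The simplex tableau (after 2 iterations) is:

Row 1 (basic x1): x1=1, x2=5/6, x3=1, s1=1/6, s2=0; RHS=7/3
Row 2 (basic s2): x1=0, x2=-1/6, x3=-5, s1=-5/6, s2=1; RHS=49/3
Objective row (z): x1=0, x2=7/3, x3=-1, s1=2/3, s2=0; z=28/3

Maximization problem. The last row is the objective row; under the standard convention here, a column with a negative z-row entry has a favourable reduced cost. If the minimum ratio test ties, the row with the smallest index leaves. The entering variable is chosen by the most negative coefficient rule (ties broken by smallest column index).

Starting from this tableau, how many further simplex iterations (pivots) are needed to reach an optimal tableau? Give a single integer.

1

pivot: x3 in, x1 out → z = 35/3
No improving column remains; optimal.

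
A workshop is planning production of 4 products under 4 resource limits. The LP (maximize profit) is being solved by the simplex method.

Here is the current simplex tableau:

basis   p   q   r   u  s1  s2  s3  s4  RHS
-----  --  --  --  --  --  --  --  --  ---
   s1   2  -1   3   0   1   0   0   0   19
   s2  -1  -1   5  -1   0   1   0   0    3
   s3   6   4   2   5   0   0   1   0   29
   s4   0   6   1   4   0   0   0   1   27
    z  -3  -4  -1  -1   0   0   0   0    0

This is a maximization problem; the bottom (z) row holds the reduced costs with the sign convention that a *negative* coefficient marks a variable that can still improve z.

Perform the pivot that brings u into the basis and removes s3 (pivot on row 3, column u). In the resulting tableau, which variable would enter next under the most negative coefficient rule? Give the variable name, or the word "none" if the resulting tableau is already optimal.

q

Pivot element 5. New z-row = old z-row − (-1)·(row 3/5).
Updated z-row coefficients: p: -9/5, q: -16/5, r: -3/5, u: 0, s1: 0, s2: 0, s3: 1/5, s4: 0.
The most negative is -16/5 in column q, so q would enter next.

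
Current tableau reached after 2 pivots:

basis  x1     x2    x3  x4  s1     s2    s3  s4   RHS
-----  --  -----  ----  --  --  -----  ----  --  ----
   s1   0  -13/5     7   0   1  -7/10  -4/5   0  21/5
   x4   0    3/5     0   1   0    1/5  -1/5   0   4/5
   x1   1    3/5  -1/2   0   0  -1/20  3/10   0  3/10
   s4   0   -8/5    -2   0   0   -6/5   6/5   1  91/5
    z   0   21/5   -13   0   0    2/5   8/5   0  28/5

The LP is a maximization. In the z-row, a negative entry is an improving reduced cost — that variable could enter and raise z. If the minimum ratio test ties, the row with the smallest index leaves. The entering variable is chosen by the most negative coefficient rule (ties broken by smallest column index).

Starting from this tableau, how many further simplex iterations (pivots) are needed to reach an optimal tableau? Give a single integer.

3

pivot: x3 in, s1 out → z = 67/5
pivot: s2 in, x4 out → z = 17
pivot: s3 in, x1 out → z = 45/2
No improving column remains; optimal.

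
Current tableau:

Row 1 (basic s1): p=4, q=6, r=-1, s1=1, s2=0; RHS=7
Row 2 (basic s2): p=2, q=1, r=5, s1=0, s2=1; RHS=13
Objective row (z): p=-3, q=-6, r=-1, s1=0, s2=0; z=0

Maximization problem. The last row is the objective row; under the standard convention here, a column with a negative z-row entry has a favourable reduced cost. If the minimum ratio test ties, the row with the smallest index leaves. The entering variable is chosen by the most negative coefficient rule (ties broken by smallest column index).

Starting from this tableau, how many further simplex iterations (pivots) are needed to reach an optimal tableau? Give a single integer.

pivot: q in, s1 out → z = 7
pivot: r in, s2 out → z = 359/31
No improving column remains; optimal.

2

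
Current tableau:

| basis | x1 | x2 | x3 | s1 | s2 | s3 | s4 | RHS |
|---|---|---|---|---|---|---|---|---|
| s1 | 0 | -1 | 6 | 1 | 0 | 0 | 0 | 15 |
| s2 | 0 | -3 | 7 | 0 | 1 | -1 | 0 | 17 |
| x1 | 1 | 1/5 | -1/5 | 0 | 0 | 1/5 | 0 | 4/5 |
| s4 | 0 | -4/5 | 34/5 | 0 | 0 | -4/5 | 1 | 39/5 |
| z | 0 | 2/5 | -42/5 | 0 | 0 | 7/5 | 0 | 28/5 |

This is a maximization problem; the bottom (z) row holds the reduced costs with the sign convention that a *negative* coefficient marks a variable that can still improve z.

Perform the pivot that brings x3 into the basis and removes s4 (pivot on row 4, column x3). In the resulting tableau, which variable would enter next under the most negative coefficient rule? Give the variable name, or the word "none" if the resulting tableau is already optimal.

x2

Pivot element 34/5. New z-row = old z-row − (-42/5)·(row 4/(34/5)).
Updated z-row coefficients: x1: 0, x2: -10/17, x3: 0, s1: 0, s2: 0, s3: 7/17, s4: 21/17.
The most negative is -10/17 in column x2, so x2 would enter next.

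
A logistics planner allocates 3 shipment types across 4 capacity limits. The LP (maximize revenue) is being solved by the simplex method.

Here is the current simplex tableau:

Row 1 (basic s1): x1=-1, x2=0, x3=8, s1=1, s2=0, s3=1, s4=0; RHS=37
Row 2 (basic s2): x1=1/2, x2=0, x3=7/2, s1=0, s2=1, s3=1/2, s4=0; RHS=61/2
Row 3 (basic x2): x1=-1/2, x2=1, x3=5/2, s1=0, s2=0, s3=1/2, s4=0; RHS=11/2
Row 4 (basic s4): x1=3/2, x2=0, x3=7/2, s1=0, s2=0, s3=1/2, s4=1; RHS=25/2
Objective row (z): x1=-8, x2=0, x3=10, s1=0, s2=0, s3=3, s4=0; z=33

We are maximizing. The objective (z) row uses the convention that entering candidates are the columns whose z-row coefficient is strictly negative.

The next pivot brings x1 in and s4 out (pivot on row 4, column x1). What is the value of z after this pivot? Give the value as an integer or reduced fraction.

Minimum ratio for x1: (25/2)/(3/2) = 25/3.
z changes by −(z-row coeff of x1)·ratio = −(-8)·(25/3) = 200/3.
New z = 33 + (200/3) = 299/3.

299/3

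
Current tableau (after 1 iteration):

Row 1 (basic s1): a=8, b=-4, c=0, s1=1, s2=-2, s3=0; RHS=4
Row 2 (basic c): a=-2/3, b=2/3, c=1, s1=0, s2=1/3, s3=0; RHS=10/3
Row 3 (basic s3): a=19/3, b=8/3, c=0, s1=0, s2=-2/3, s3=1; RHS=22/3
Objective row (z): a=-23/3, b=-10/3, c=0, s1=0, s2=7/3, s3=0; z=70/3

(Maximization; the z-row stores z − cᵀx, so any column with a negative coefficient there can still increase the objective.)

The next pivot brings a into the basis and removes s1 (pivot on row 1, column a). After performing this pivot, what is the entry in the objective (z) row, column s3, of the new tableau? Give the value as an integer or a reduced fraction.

0

Pivot element is row 1, column a: 8.
Normalize row 1: new (row 1, s3) = 0/8 = 0.
z-row ← z-row − (-23/3)·(new row 1): 0 − (-23/3)·0 = 0.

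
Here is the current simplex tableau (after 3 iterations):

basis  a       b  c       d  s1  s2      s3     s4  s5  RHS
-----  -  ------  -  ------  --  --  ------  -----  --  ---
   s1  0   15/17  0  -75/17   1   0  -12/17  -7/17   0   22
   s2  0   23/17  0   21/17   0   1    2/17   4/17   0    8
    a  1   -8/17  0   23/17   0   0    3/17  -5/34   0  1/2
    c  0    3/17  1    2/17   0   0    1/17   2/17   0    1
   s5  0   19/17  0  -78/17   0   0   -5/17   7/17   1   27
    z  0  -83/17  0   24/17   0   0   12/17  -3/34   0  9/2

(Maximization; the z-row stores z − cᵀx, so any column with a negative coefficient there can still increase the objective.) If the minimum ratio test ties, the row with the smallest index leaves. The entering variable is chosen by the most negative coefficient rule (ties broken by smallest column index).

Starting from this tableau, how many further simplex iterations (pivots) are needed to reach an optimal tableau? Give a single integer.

pivot: b in, c out → z = 193/6
No improving column remains; optimal.

1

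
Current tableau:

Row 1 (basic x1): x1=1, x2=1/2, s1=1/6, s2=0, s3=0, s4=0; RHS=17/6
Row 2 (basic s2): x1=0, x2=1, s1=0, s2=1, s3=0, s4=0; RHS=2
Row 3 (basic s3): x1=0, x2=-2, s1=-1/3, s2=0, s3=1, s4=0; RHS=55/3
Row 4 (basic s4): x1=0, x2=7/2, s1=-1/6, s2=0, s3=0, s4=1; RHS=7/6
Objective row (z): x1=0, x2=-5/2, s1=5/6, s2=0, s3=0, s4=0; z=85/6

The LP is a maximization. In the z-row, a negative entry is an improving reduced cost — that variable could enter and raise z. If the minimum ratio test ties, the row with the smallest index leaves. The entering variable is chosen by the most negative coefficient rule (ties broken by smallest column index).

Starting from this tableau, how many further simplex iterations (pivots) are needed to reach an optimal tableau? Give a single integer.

1

pivot: x2 in, s4 out → z = 15
No improving column remains; optimal.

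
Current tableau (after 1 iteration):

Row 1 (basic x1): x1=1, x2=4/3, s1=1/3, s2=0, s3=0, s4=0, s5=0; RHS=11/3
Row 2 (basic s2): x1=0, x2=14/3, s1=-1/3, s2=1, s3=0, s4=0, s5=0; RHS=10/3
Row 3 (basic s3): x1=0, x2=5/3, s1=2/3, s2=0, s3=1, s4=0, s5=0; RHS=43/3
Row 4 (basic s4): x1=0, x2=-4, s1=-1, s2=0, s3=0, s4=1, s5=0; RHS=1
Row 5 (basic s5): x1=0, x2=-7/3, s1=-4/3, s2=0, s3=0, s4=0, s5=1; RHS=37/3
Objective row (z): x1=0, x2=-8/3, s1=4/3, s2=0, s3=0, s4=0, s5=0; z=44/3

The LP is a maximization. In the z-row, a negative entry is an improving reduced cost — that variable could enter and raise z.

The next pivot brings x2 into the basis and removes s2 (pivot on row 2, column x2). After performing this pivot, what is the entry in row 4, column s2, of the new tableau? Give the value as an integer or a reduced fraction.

6/7

Pivot element is row 2, column x2: 14/3.
Normalize row 2: new (row 2, s2) = 1/(14/3) = 3/14.
row 4 ← row 4 − (-4)·(new row 2): 0 − (-4)·(3/14) = 6/7.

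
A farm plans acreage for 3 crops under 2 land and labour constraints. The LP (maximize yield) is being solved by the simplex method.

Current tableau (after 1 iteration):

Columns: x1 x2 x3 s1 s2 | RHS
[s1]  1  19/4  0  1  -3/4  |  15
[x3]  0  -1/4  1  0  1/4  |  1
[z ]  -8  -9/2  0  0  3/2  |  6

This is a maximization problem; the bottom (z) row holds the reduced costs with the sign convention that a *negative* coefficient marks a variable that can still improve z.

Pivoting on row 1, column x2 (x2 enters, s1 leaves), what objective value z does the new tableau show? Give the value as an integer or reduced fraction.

384/19

Minimum ratio for x2: 15/(19/4) = 60/19.
z changes by −(z-row coeff of x2)·ratio = −(-9/2)·(60/19) = 270/19.
New z = 6 + (270/19) = 384/19.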